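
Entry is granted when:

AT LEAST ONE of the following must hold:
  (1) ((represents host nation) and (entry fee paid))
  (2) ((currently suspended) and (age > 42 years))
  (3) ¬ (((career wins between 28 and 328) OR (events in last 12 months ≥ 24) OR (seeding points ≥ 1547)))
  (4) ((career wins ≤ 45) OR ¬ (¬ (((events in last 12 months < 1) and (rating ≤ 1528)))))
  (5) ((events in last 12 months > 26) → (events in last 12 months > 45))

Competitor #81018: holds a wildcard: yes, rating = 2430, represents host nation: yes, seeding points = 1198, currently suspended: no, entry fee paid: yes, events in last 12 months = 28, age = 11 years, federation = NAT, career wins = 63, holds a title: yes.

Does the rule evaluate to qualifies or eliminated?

Qualifies

Atomic conditions:
  represents host nation: yes → true
  entry fee paid: yes → true
  currently suspended: no → false
  age > 42 years: 11 > 42 is false
  career wins between 28 and 328: 63 in [28, 328] is true
  events in last 12 months ≥ 24: 28 ≥ 24 is true
  seeding points ≥ 1547: 1198 ≥ 1547 is false
  career wins ≤ 45: 63 ≤ 45 is false
  events in last 12 months < 1: 28 < 1 is false
  rating ≤ 1528: 2430 ≤ 1528 is false
  events in last 12 months > 26: 28 > 26 is true
  events in last 12 months > 45: 28 > 45 is false
Combine:
[1] true AND true = true
[2] false AND false = false
[3.1] true OR true OR false = true
[3] NOT true = false
[4.2.1.1] false AND false = false
[4.2.1] NOT false = true
[4.2] NOT true = false
[4] false OR false = false
[5] true → false = false
[root] true OR false OR false OR false OR false = true
Overall: true → qualifies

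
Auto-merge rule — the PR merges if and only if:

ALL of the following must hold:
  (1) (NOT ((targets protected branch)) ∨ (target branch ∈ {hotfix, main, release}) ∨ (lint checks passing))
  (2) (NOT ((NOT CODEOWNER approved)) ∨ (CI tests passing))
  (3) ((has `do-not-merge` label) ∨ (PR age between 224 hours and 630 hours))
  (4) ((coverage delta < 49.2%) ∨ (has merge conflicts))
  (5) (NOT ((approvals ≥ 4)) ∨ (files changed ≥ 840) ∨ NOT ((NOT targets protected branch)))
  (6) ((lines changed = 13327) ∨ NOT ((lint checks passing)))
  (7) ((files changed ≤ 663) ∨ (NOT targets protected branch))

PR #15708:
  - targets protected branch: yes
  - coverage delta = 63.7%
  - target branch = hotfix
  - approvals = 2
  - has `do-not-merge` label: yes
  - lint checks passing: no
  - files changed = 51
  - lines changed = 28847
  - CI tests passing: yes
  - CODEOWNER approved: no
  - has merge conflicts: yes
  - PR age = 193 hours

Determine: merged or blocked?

Merged

Atomic conditions:
  targets protected branch: yes → true
  target branch ∈ {hotfix, main, release}: hotfix is in the set → true
  lint checks passing: no → false
  NOT CODEOWNER approved: no → true
  CI tests passing: yes → true
  has `do-not-merge` label: yes → true
  PR age between 224 hours and 630 hours: 193 in [224, 630] is false
  coverage delta < 49.2%: 63.7 < 49.2 is false
  has merge conflicts: yes → true
  approvals ≥ 4: 2 ≥ 4 is false
  files changed ≥ 840: 51 ≥ 840 is false
  NOT targets protected branch: yes → false
  lines changed = 13327: 28847 == 13327 is false
  files changed ≤ 663: 51 ≤ 663 is true
Combine:
[1.1] NOT true = false
[1] false OR true OR false = true
[2.1] NOT true = false
[2] false OR true = true
[3] true OR false = true
[4] false OR true = true
[5.1] NOT false = true
[5.3] NOT false = true
[5] true OR false OR true = true
[6.2] NOT false = true
[6] false OR true = true
[7] true OR false = true
[root] true AND true AND true AND true AND true AND true AND true = true
Overall: true → merged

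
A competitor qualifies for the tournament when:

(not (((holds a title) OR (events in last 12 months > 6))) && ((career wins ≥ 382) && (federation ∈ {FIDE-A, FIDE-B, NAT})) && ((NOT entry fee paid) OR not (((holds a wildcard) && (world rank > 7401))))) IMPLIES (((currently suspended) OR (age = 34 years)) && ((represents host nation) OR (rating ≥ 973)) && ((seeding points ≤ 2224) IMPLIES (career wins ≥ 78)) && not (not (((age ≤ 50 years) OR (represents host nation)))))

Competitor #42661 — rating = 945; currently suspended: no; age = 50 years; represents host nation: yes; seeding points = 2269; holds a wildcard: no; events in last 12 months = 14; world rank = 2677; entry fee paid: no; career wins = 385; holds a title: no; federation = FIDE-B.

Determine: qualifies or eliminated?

Atomic conditions:
  holds a title: no → false
  events in last 12 months > 6: 14 > 6 is true
  career wins ≥ 382: 385 ≥ 382 is true
  federation ∈ {FIDE-A, FIDE-B, NAT}: FIDE-B is in the set → true
  NOT entry fee paid: no → true
  holds a wildcard: no → false
  world rank > 7401: 2677 > 7401 is false
  currently suspended: no → false
  age = 34 years: 50 == 34 is false
  represents host nation: yes → true
  rating ≥ 973: 945 ≥ 973 is false
  seeding points ≤ 2224: 2269 ≤ 2224 is false
  career wins ≥ 78: 385 ≥ 78 is true
  age ≤ 50 years: 50 ≤ 50 is true
Combine:
[1.1.1] false OR true = true
[1.1] NOT true = false
[1.2] true AND true = true
[1.3.2.1] false AND false = false
[1.3.2] NOT false = true
[1.3] true OR true = true
[1] false AND true AND true = false
[2.1] false OR false = false
[2.2] true OR false = true
[2.3] false → true (antecedent false ⇒ implication holds) = true
[2.4.1.1] true OR true = true
[2.4.1] NOT true = false
[2.4] NOT false = true
[2] false AND true AND true AND true = false
[root] false → false (antecedent false ⇒ implication holds) = true
Overall: true → qualifies

Qualifies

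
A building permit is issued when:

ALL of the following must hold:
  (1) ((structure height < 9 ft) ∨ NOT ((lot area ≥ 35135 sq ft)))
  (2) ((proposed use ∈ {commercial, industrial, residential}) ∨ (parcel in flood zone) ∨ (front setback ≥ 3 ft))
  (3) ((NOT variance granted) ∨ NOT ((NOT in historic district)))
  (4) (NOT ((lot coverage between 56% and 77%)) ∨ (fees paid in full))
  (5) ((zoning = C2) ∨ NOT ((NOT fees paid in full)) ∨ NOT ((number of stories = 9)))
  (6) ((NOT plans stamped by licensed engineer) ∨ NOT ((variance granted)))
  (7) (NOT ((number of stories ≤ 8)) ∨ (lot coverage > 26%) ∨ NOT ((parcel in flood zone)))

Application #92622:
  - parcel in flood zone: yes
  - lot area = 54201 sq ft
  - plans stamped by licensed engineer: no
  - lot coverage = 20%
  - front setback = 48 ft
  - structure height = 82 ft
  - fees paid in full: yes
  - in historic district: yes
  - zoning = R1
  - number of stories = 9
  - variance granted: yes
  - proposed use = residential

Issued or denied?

Denied

Atomic conditions:
  structure height < 9 ft: 82 < 9 is false
  lot area ≥ 35135 sq ft: 54201 ≥ 35135 is true
  proposed use ∈ {commercial, industrial, residential}: residential is in the set → true
  parcel in flood zone: yes → true
  front setback ≥ 3 ft: 48 ≥ 3 is true
  NOT variance granted: yes → false
  NOT in historic district: yes → false
  lot coverage between 56% and 77%: 20 in [56, 77] is false
  fees paid in full: yes → true
  zoning = C2: R1 == C2 is false
  NOT fees paid in full: yes → false
  number of stories = 9: 9 == 9 is true
  NOT plans stamped by licensed engineer: no → true
  variance granted: yes → true
  number of stories ≤ 8: 9 ≤ 8 is false
  lot coverage > 26%: 20 > 26 is false
Combine:
[1.2] NOT true = false
[1] false OR false = false
[2] true OR true OR true = true
[3.2] NOT false = true
[3] false OR true = true
[4.1] NOT false = true
[4] true OR true = true
[5.2] NOT false = true
[5.3] NOT true = false
[5] false OR true OR false = true
[6.2] NOT true = false
[6] true OR false = true
[7.1] NOT false = true
[7.3] NOT true = false
[7] true OR false OR false = true
[root] false AND true AND true AND true AND true AND true AND true = false
Overall: false → denied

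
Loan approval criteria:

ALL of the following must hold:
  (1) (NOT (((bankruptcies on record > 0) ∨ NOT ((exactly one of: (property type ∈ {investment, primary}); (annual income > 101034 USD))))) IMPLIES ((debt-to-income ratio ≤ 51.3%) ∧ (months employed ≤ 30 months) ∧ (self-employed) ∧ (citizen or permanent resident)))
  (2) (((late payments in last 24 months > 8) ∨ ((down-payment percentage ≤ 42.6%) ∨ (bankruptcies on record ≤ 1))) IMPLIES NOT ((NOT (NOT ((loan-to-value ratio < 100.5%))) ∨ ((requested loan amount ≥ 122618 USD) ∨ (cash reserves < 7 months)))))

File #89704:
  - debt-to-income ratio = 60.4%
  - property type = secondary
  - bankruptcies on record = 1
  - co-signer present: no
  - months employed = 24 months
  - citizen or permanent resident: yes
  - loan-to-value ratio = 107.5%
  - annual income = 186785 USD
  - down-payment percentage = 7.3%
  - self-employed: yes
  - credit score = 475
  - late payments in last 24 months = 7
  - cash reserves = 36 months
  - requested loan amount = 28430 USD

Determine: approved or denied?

Approved

Atomic conditions:
  bankruptcies on record > 0: 1 > 0 is true
  property type ∈ {investment, primary}: secondary is not in the set → false
  annual income > 101034 USD: 186785 > 101034 is true
  debt-to-income ratio ≤ 51.3%: 60.4 ≤ 51.3 is false
  months employed ≤ 30 months: 24 ≤ 30 is true
  self-employed: yes → true
  citizen or permanent resident: yes → true
  late payments in last 24 months > 8: 7 > 8 is false
  down-payment percentage ≤ 42.6%: 7.3 ≤ 42.6 is true
  bankruptcies on record ≤ 1: 1 ≤ 1 is true
  loan-to-value ratio < 100.5%: 107.5 < 100.5 is false
  requested loan amount ≥ 122618 USD: 28430 ≥ 122618 is false
  cash reserves < 7 months: 36 < 7 is false
Combine:
[1.1.1.2.1] exactly-one(false, true) = true
[1.1.1.2] NOT true = false
[1.1.1] true OR false = true
[1.1] NOT true = false
[1.2] false AND true AND true AND true = false
[1] false → false (antecedent false ⇒ implication holds) = true
[2.1.2] true OR true = true
[2.1] false OR true = true
[2.2.1.1.1] NOT false = true
[2.2.1.1] NOT true = false
[2.2.1.2] false OR false = false
[2.2.1] false OR false = false
[2.2] NOT false = true
[2] true → true = true
[root] true AND true = true
Overall: true → approved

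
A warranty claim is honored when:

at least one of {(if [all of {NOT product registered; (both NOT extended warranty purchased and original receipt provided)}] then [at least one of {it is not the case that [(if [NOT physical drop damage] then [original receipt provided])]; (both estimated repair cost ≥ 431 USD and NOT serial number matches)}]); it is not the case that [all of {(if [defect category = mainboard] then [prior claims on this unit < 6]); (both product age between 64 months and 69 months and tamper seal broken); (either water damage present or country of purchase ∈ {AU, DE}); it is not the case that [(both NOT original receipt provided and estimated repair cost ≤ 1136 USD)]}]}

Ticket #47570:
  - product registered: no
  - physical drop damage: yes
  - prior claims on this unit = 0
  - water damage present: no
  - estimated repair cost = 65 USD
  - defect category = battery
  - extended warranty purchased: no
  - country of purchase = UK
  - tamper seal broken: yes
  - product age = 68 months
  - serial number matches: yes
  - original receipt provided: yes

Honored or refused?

Atomic conditions:
  NOT product registered: no → true
  NOT extended warranty purchased: no → true
  original receipt provided: yes → true
  NOT physical drop damage: yes → false
  estimated repair cost ≥ 431 USD: 65 ≥ 431 is false
  NOT serial number matches: yes → false
  defect category = mainboard: battery == mainboard is false
  prior claims on this unit < 6: 0 < 6 is true
  product age between 64 months and 69 months: 68 in [64, 69] is true
  tamper seal broken: yes → true
  water damage present: no → false
  country of purchase ∈ {AU, DE}: UK is not in the set → false
  NOT original receipt provided: yes → false
  estimated repair cost ≤ 1136 USD: 65 ≤ 1136 is true
Combine:
[1.1.2] true AND true = true
[1.1] true AND true = true
[1.2.1.1] false → true (antecedent false ⇒ implication holds) = true
[1.2.1] NOT true = false
[1.2.2] false AND false = false
[1.2] false OR false = false
[1] true → false = false
[2.1.1] false → true (antecedent false ⇒ implication holds) = true
[2.1.2] true AND true = true
[2.1.3] false OR false = false
[2.1.4.1] false AND true = false
[2.1.4] NOT false = true
[2.1] true AND true AND false AND true = false
[2] NOT false = true
[root] false OR true = true
Overall: true → honored

Honored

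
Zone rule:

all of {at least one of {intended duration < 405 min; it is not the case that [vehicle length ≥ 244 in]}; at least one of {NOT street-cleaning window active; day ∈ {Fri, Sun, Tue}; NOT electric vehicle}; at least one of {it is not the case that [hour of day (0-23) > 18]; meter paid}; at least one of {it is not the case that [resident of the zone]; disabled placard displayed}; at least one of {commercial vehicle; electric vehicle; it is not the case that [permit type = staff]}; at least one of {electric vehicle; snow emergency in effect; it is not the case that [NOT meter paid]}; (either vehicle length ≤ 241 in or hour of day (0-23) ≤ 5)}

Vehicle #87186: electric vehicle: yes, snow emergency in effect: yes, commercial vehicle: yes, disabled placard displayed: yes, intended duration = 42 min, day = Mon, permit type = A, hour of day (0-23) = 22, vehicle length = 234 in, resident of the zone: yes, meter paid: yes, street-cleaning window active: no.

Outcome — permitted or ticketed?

Permitted

Atomic conditions:
  intended duration < 405 min: 42 < 405 is true
  vehicle length ≥ 244 in: 234 ≥ 244 is false
  NOT street-cleaning window active: no → true
  day ∈ {Fri, Sun, Tue}: Mon is not in the set → false
  NOT electric vehicle: yes → false
  hour of day (0-23) > 18: 22 > 18 is true
  meter paid: yes → true
  resident of the zone: yes → true
  disabled placard displayed: yes → true
  commercial vehicle: yes → true
  electric vehicle: yes → true
  permit type = staff: A == staff is false
  snow emergency in effect: yes → true
  NOT meter paid: yes → false
  vehicle length ≤ 241 in: 234 ≤ 241 is true
  hour of day (0-23) ≤ 5: 22 ≤ 5 is false
Combine:
[1.2] NOT false = true
[1] true OR true = true
[2] true OR false OR false = true
[3.1] NOT true = false
[3] false OR true = true
[4.1] NOT true = false
[4] false OR true = true
[5.3] NOT false = true
[5] true OR true OR true = true
[6.3] NOT false = true
[6] true OR true OR true = true
[7] true OR false = true
[root] true AND true AND true AND true AND true AND true AND true = true
Overall: true → permitted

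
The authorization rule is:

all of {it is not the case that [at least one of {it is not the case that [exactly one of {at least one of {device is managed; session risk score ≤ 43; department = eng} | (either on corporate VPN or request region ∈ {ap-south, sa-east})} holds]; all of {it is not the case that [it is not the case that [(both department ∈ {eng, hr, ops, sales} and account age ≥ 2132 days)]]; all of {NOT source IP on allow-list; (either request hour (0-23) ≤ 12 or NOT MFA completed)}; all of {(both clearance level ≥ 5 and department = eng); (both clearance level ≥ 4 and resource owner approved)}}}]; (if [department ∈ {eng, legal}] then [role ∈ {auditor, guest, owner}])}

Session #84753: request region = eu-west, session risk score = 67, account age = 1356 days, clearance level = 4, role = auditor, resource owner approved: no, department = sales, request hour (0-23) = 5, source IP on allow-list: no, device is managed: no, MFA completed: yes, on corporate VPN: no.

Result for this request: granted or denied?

Denied

Atomic conditions:
  device is managed: no → false
  session risk score ≤ 43: 67 ≤ 43 is false
  department = eng: sales == eng is false
  on corporate VPN: no → false
  request region ∈ {ap-south, sa-east}: eu-west is not in the set → false
  department ∈ {eng, hr, ops, sales}: sales is in the set → true
  account age ≥ 2132 days: 1356 ≥ 2132 is false
  NOT source IP on allow-list: no → true
  request hour (0-23) ≤ 12: 5 ≤ 12 is true
  NOT MFA completed: yes → false
  clearance level ≥ 5: 4 ≥ 5 is false
  clearance level ≥ 4: 4 ≥ 4 is true
  resource owner approved: no → false
  department ∈ {eng, legal}: sales is not in the set → false
  role ∈ {auditor, guest, owner}: auditor is in the set → true
Combine:
[1.1.1.1.1] false OR false OR false = false
[1.1.1.1.2] false OR false = false
[1.1.1.1] exactly-one(false, false) = false
[1.1.1] NOT false = true
[1.1.2.1.1.1] true AND false = false
[1.1.2.1.1] NOT false = true
[1.1.2.1] NOT true = false
[1.1.2.2.2] true OR false = true
[1.1.2.2] true AND true = true
[1.1.2.3.1] false AND false = false
[1.1.2.3.2] true AND false = false
[1.1.2.3] false AND false = false
[1.1.2] false AND true AND false = false
[1.1] true OR false = true
[1] NOT true = false
[2] false → true (antecedent false ⇒ implication holds) = true
[root] false AND true = false
Overall: false → denied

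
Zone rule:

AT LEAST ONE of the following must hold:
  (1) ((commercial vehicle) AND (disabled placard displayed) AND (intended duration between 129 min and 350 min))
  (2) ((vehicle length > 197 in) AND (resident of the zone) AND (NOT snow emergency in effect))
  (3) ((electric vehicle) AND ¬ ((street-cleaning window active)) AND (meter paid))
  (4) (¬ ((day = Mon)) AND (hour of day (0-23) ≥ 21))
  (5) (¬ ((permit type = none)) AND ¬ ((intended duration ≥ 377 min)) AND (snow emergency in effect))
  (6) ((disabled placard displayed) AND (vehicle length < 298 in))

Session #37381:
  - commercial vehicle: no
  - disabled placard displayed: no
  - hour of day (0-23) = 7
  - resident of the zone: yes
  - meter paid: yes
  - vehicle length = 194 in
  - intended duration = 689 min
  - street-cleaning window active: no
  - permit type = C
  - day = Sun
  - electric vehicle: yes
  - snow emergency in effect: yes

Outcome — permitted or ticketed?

Permitted

Atomic conditions:
  commercial vehicle: no → false
  disabled placard displayed: no → false
  intended duration between 129 min and 350 min: 689 in [129, 350] is false
  vehicle length > 197 in: 194 > 197 is false
  resident of the zone: yes → true
  NOT snow emergency in effect: yes → false
  electric vehicle: yes → true
  street-cleaning window active: no → false
  meter paid: yes → true
  day = Mon: Sun == Mon is false
  hour of day (0-23) ≥ 21: 7 ≥ 21 is false
  permit type = none: C == none is false
  intended duration ≥ 377 min: 689 ≥ 377 is true
  snow emergency in effect: yes → true
  vehicle length < 298 in: 194 < 298 is true
Combine:
[1] false AND false AND false = false
[2] false AND true AND false = false
[3.2] NOT false = true
[3] true AND true AND true = true
[4.1] NOT false = true
[4] true AND false = false
[5.1] NOT false = true
[5.2] NOT true = false
[5] true AND false AND true = false
[6] false AND true = false
[root] false OR false OR true OR false OR false OR false = true
Overall: true → permitted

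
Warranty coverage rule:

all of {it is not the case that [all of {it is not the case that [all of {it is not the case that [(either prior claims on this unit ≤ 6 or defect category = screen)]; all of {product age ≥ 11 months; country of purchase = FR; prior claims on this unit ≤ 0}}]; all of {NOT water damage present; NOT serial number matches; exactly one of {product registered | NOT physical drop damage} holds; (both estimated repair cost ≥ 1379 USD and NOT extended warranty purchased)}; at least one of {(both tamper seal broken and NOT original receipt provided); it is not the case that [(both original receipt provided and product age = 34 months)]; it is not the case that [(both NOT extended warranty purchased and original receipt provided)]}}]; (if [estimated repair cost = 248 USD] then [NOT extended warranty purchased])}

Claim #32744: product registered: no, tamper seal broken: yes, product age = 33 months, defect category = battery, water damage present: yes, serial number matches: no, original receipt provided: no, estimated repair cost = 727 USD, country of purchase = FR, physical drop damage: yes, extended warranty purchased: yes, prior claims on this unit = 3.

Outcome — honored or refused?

Atomic conditions:
  prior claims on this unit ≤ 6: 3 ≤ 6 is true
  defect category = screen: battery == screen is false
  product age ≥ 11 months: 33 ≥ 11 is true
  country of purchase = FR: FR == FR is true
  prior claims on this unit ≤ 0: 3 ≤ 0 is false
  NOT water damage present: yes → false
  NOT serial number matches: no → true
  product registered: no → false
  NOT physical drop damage: yes → false
  estimated repair cost ≥ 1379 USD: 727 ≥ 1379 is false
  NOT extended warranty purchased: yes → false
  tamper seal broken: yes → true
  NOT original receipt provided: no → true
  original receipt provided: no → false
  product age = 34 months: 33 == 34 is false
  estimated repair cost = 248 USD: 727 == 248 is false
Combine:
[1.1.1.1.1.1] true OR false = true
[1.1.1.1.1] NOT true = false
[1.1.1.1.2] true AND true AND false = false
[1.1.1.1] false AND false = false
[1.1.1] NOT false = true
[1.1.2.3] exactly-one(false, false) = false
[1.1.2.4] false AND false = false
[1.1.2] false AND true AND false AND false = false
[1.1.3.1] true AND true = true
[1.1.3.2.1] false AND false = false
[1.1.3.2] NOT false = true
[1.1.3.3.1] false AND false = false
[1.1.3.3] NOT false = true
[1.1.3] true OR true OR true = true
[1.1] true AND false AND true = false
[1] NOT false = true
[2] false → false (antecedent false ⇒ implication holds) = true
[root] true AND true = true
Overall: true → honored

Honored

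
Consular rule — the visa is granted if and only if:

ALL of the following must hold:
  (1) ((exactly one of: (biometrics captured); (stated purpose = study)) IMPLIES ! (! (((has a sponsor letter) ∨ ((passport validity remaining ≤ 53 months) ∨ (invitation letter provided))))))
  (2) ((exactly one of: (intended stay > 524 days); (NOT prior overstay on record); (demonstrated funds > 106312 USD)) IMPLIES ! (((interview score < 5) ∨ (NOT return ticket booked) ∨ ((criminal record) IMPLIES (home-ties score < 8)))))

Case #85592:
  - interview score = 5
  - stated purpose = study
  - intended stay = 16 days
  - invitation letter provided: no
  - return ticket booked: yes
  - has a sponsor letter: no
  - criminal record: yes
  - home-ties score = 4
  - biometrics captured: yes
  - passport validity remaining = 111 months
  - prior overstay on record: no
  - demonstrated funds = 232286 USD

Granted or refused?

Atomic conditions:
  biometrics captured: yes → true
  stated purpose = study: study == study is true
  has a sponsor letter: no → false
  passport validity remaining ≤ 53 months: 111 ≤ 53 is false
  invitation letter provided: no → false
  intended stay > 524 days: 16 > 524 is false
  NOT prior overstay on record: no → true
  demonstrated funds > 106312 USD: 232286 > 106312 is true
  interview score < 5: 5 < 5 is false
  NOT return ticket booked: yes → false
  criminal record: yes → true
  home-ties score < 8: 4 < 8 is true
Combine:
[1.1] exactly-one(true, true) = false
[1.2.1.1.2] false OR false = false
[1.2.1.1] false OR false = false
[1.2.1] NOT false = true
[1.2] NOT true = false
[1] false → false (antecedent false ⇒ implication holds) = true
[2.1] exactly-one(false, true, true) = false
[2.2.1.3] true → true = true
[2.2.1] false OR false OR true = true
[2.2] NOT true = false
[2] false → false (antecedent false ⇒ implication holds) = true
[root] true AND true = true
Overall: true → granted

Granted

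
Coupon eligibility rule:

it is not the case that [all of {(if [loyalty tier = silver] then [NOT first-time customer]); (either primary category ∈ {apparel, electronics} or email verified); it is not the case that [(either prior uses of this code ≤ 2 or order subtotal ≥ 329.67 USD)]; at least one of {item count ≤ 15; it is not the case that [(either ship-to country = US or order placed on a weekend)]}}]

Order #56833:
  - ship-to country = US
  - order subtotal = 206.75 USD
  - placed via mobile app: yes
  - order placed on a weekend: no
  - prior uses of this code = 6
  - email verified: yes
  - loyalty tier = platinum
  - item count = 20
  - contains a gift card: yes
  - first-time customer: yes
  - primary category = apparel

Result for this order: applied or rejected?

Applied

Atomic conditions:
  loyalty tier = silver: platinum == silver is false
  NOT first-time customer: yes → false
  primary category ∈ {apparel, electronics}: apparel is in the set → true
  email verified: yes → true
  prior uses of this code ≤ 2: 6 ≤ 2 is false
  order subtotal ≥ 329.67 USD: 206.75 ≥ 329.67 is false
  item count ≤ 15: 20 ≤ 15 is false
  ship-to country = US: US == US is true
  order placed on a weekend: no → false
Combine:
[1.1] false → false (antecedent false ⇒ implication holds) = true
[1.2] true OR true = true
[1.3.1] false OR false = false
[1.3] NOT false = true
[1.4.2.1] true OR false = true
[1.4.2] NOT true = false
[1.4] false OR false = false
[1] true AND true AND true AND false = false
[root] NOT false = true
Overall: true → applied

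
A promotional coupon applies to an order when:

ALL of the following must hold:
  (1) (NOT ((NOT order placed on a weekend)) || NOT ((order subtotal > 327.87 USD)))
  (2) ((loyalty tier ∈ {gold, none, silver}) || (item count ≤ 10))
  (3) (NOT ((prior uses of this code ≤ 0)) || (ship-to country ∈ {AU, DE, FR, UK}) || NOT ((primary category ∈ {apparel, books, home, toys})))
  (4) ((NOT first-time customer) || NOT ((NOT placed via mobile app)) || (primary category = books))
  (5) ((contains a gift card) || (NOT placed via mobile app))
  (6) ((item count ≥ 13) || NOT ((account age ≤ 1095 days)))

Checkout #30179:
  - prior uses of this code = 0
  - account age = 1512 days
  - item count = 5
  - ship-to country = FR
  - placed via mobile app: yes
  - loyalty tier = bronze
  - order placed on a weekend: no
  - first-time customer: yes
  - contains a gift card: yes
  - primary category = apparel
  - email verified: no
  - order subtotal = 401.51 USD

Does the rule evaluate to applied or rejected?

Rejected

Atomic conditions:
  NOT order placed on a weekend: no → true
  order subtotal > 327.87 USD: 401.51 > 327.87 is true
  loyalty tier ∈ {gold, none, silver}: bronze is not in the set → false
  item count ≤ 10: 5 ≤ 10 is true
  prior uses of this code ≤ 0: 0 ≤ 0 is true
  ship-to country ∈ {AU, DE, FR, UK}: FR is in the set → true
  primary category ∈ {apparel, books, home, toys}: apparel is in the set → true
  NOT first-time customer: yes → false
  NOT placed via mobile app: yes → false
  primary category = books: apparel == books is false
  contains a gift card: yes → true
  item count ≥ 13: 5 ≥ 13 is false
  account age ≤ 1095 days: 1512 ≤ 1095 is false
Combine:
[1.1] NOT true = false
[1.2] NOT true = false
[1] false OR false = false
[2] false OR true = true
[3.1] NOT true = false
[3.3] NOT true = false
[3] false OR true OR false = true
[4.2] NOT false = true
[4] false OR true OR false = true
[5] true OR false = true
[6.2] NOT false = true
[6] false OR true = true
[root] false AND true AND true AND true AND true AND true = false
Overall: false → rejected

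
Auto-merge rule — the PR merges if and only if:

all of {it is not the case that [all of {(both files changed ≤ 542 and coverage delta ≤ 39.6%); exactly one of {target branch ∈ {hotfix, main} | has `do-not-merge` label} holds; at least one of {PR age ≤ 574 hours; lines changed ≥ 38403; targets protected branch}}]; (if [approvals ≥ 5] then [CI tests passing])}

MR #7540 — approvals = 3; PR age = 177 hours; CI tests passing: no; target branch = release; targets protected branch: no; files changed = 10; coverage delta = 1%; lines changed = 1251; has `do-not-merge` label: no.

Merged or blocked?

Atomic conditions:
  files changed ≤ 542: 10 ≤ 542 is true
  coverage delta ≤ 39.6%: 1 ≤ 39.6 is true
  target branch ∈ {hotfix, main}: release is not in the set → false
  has `do-not-merge` label: no → false
  PR age ≤ 574 hours: 177 ≤ 574 is true
  lines changed ≥ 38403: 1251 ≥ 38403 is false
  targets protected branch: no → false
  approvals ≥ 5: 3 ≥ 5 is false
  CI tests passing: no → false
Combine:
[1.1.1] true AND true = true
[1.1.2] exactly-one(false, false) = false
[1.1.3] true OR false OR false = true
[1.1] true AND false AND true = false
[1] NOT false = true
[2] false → false (antecedent false ⇒ implication holds) = true
[root] true AND true = true
Overall: true → merged

Merged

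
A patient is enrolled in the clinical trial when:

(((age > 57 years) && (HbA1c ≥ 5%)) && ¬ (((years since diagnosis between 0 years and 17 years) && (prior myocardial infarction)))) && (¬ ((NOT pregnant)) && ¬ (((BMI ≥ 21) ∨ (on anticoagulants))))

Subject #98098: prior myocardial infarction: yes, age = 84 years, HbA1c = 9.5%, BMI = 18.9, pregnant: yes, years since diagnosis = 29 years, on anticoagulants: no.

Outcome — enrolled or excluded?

Atomic conditions:
  age > 57 years: 84 > 57 is true
  HbA1c ≥ 5%: 9.5 ≥ 5 is true
  years since diagnosis between 0 years and 17 years: 29 in [0, 17] is false
  prior myocardial infarction: yes → true
  NOT pregnant: yes → false
  BMI ≥ 21: 18.9 ≥ 21 is false
  on anticoagulants: no → false
Combine:
[1.1] true AND true = true
[1.2.1] false AND true = false
[1.2] NOT false = true
[1] true AND true = true
[2.1] NOT false = true
[2.2.1] false OR false = false
[2.2] NOT false = true
[2] true AND true = true
[root] true AND true = true
Overall: true → enrolled

Enrolled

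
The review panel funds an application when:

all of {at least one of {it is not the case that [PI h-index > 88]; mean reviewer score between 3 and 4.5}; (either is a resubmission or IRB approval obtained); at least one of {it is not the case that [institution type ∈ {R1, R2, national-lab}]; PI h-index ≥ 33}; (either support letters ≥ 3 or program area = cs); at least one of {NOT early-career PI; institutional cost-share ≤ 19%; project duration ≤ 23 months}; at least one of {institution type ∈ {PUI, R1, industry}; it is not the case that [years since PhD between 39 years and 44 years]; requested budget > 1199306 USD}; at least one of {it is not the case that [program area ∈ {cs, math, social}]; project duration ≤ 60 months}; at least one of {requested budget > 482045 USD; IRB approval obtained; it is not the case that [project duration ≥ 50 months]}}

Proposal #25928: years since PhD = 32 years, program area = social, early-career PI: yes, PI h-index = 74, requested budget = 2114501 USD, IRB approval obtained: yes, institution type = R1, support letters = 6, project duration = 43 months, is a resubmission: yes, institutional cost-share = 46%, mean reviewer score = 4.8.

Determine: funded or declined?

Atomic conditions:
  PI h-index > 88: 74 > 88 is false
  mean reviewer score between 3 and 4.5: 4.8 in [3, 4.5] is false
  is a resubmission: yes → true
  IRB approval obtained: yes → true
  institution type ∈ {R1, R2, national-lab}: R1 is in the set → true
  PI h-index ≥ 33: 74 ≥ 33 is true
  support letters ≥ 3: 6 ≥ 3 is true
  program area = cs: social == cs is false
  NOT early-career PI: yes → false
  institutional cost-share ≤ 19%: 46 ≤ 19 is false
  project duration ≤ 23 months: 43 ≤ 23 is false
  institution type ∈ {PUI, R1, industry}: R1 is in the set → true
  years since PhD between 39 years and 44 years: 32 in [39, 44] is false
  requested budget > 1199306 USD: 2114501 > 1199306 is true
  program area ∈ {cs, math, social}: social is in the set → true
  project duration ≤ 60 months: 43 ≤ 60 is true
  requested budget > 482045 USD: 2114501 > 482045 is true
  project duration ≥ 50 months: 43 ≥ 50 is false
Combine:
[1.1] NOT false = true
[1] true OR false = true
[2] true OR true = true
[3.1] NOT true = false
[3] false OR true = true
[4] true OR false = true
[5] false OR false OR false = false
[6.2] NOT false = true
[6] true OR true OR true = true
[7.1] NOT true = false
[7] false OR true = true
[8.3] NOT false = true
[8] true OR true OR true = true
[root] true AND true AND true AND true AND false AND true AND true AND true = false
Overall: false → declined

Declined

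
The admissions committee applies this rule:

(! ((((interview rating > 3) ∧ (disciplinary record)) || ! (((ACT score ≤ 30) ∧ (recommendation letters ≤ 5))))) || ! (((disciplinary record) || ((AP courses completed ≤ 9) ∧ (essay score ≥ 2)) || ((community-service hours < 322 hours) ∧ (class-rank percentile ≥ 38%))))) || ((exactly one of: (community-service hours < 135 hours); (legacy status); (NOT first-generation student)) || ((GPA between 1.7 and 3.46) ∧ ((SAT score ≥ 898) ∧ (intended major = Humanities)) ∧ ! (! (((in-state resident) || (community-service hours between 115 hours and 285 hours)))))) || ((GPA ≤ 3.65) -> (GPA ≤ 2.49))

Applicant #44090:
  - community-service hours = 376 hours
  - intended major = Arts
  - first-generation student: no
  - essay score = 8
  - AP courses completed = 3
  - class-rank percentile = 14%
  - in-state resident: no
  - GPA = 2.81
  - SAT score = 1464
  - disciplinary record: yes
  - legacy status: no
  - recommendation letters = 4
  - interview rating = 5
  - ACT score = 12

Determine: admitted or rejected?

Atomic conditions:
  interview rating > 3: 5 > 3 is true
  disciplinary record: yes → true
  ACT score ≤ 30: 12 ≤ 30 is true
  recommendation letters ≤ 5: 4 ≤ 5 is true
  AP courses completed ≤ 9: 3 ≤ 9 is true
  essay score ≥ 2: 8 ≥ 2 is true
  community-service hours < 322 hours: 376 < 322 is false
  class-rank percentile ≥ 38%: 14 ≥ 38 is false
  community-service hours < 135 hours: 376 < 135 is false
  legacy status: no → false
  NOT first-generation student: no → true
  GPA between 1.7 and 3.46: 2.81 in [1.7, 3.46] is true
  SAT score ≥ 898: 1464 ≥ 898 is true
  intended major = Humanities: Arts == Humanities is false
  in-state resident: no → false
  community-service hours between 115 hours and 285 hours: 376 in [115, 285] is false
  GPA ≤ 3.65: 2.81 ≤ 3.65 is true
  GPA ≤ 2.49: 2.81 ≤ 2.49 is false
Combine:
[1.1.1.1] true AND true = true
[1.1.1.2.1] true AND true = true
[1.1.1.2] NOT true = false
[1.1.1] true OR false = true
[1.1] NOT true = false
[1.2.1.2] true AND true = true
[1.2.1.3] false AND false = false
[1.2.1] true OR true OR false = true
[1.2] NOT true = false
[1] false OR false = false
[2.1] exactly-one(false, false, true) = true
[2.2.2] true AND false = false
[2.2.3.1.1] false OR false = false
[2.2.3.1] NOT false = true
[2.2.3] NOT true = false
[2.2] true AND false AND false = false
[2] true OR false = true
[3] true → false = false
[root] false OR true OR false = true
Overall: true → admitted

Admitted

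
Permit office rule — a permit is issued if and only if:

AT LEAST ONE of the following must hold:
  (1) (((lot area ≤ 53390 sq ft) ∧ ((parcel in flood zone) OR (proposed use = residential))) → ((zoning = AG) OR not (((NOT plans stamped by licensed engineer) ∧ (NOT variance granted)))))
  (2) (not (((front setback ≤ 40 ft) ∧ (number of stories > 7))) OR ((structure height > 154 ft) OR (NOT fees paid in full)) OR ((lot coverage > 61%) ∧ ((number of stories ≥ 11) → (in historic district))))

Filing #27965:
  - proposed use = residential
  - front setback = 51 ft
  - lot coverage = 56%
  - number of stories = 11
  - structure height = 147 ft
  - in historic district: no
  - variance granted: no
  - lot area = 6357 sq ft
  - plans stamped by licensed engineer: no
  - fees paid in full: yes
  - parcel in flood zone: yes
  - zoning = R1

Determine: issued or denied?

Issued

Atomic conditions:
  lot area ≤ 53390 sq ft: 6357 ≤ 53390 is true
  parcel in flood zone: yes → true
  proposed use = residential: residential == residential is true
  zoning = AG: R1 == AG is false
  NOT plans stamped by licensed engineer: no → true
  NOT variance granted: no → true
  front setback ≤ 40 ft: 51 ≤ 40 is false
  number of stories > 7: 11 > 7 is true
  structure height > 154 ft: 147 > 154 is false
  NOT fees paid in full: yes → false
  lot coverage > 61%: 56 > 61 is false
  number of stories ≥ 11: 11 ≥ 11 is true
  in historic district: no → false
Combine:
[1.1.2] true OR true = true
[1.1] true AND true = true
[1.2.2.1] true AND true = true
[1.2.2] NOT true = false
[1.2] false OR false = false
[1] true → false = false
[2.1.1] false AND true = false
[2.1] NOT false = true
[2.2] false OR false = false
[2.3.2] true → false = false
[2.3] false AND false = false
[2] true OR false OR false = true
[root] false OR true = true
Overall: true → issued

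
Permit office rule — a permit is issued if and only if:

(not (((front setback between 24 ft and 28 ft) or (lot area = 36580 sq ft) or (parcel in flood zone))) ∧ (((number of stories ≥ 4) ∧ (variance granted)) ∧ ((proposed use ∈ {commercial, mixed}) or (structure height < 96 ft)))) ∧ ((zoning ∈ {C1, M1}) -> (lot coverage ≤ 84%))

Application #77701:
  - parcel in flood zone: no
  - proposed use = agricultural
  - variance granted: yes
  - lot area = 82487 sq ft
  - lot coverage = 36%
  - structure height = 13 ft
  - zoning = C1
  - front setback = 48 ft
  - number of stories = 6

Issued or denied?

Issued

Atomic conditions:
  front setback between 24 ft and 28 ft: 48 in [24, 28] is false
  lot area = 36580 sq ft: 82487 == 36580 is false
  parcel in flood zone: no → false
  number of stories ≥ 4: 6 ≥ 4 is true
  variance granted: yes → true
  proposed use ∈ {commercial, mixed}: agricultural is not in the set → false
  structure height < 96 ft: 13 < 96 is true
  zoning ∈ {C1, M1}: C1 is in the set → true
  lot coverage ≤ 84%: 36 ≤ 84 is true
Combine:
[1.1.1] false OR false OR false = false
[1.1] NOT false = true
[1.2.1] true AND true = true
[1.2.2] false OR true = true
[1.2] true AND true = true
[1] true AND true = true
[2] true → true = true
[root] true AND true = true
Overall: true → issued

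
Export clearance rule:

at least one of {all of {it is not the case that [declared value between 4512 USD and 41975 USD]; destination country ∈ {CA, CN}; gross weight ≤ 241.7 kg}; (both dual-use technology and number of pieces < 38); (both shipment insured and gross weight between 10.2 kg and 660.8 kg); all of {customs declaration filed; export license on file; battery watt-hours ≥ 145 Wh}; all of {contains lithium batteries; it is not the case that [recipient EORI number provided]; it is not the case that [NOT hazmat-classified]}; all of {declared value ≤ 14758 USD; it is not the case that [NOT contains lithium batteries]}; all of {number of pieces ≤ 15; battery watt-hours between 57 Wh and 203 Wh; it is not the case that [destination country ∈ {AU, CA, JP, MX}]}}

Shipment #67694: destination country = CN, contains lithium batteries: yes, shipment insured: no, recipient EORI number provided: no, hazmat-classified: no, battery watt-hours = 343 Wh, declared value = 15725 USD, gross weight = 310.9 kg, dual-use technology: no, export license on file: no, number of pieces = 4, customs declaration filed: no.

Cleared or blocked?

Atomic conditions:
  declared value between 4512 USD and 41975 USD: 15725 in [4512, 41975] is true
  destination country ∈ {CA, CN}: CN is in the set → true
  gross weight ≤ 241.7 kg: 310.9 ≤ 241.7 is false
  dual-use technology: no → false
  number of pieces < 38: 4 < 38 is true
  shipment insured: no → false
  gross weight between 10.2 kg and 660.8 kg: 310.9 in [10.2, 660.8] is true
  customs declaration filed: no → false
  export license on file: no → false
  battery watt-hours ≥ 145 Wh: 343 ≥ 145 is true
  contains lithium batteries: yes → true
  recipient EORI number provided: no → false
  NOT hazmat-classified: no → true
  declared value ≤ 14758 USD: 15725 ≤ 14758 is false
  NOT contains lithium batteries: yes → false
  number of pieces ≤ 15: 4 ≤ 15 is true
  battery watt-hours between 57 Wh and 203 Wh: 343 in [57, 203] is false
  destination country ∈ {AU, CA, JP, MX}: CN is not in the set → false
Combine:
[1.1] NOT true = false
[1] false AND true AND false = false
[2] false AND true = false
[3] false AND true = false
[4] false AND false AND true = false
[5.2] NOT false = true
[5.3] NOT true = false
[5] true AND true AND false = false
[6.2] NOT false = true
[6] false AND true = false
[7.3] NOT false = true
[7] true AND false AND true = false
[root] false OR false OR false OR false OR false OR false OR false = false
Overall: false → blocked

Blocked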